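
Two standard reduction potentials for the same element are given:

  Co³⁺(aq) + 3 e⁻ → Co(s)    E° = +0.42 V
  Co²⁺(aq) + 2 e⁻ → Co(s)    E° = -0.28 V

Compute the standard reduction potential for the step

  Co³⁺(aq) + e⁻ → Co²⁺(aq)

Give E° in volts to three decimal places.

Sequential free energies add, so n₃E°₃ = n₁E°₁ + n₂E°₂.
With n₃ = 3, and the known step contributing 2×(-0.28) V, the unknown satisfies 1·E° = 3×(+0.42) − 2×(-0.28) = +1.820.
E° = +1.820 / 1 = +1.820 V.

+1.820 V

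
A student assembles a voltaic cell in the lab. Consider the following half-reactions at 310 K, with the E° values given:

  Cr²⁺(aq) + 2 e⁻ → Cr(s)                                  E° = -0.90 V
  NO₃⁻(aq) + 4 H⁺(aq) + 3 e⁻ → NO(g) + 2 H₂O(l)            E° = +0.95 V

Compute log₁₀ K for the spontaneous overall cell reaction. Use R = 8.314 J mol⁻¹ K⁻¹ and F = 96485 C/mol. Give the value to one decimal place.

Cathode: NO₃⁻/NO; anode: Cr²⁺/Cr. E°cell = (+0.95) − (-0.90) = +1.85 V, with n = 6.
ΔG° = −nFE° = −RT ln K, so ln K = nFE°/(RT) = (6)(96485)(+1.85) / ((8.314)(310)) = 415.538.
log₁₀ K = 415.538 / ln 10 = 180.5.

180.5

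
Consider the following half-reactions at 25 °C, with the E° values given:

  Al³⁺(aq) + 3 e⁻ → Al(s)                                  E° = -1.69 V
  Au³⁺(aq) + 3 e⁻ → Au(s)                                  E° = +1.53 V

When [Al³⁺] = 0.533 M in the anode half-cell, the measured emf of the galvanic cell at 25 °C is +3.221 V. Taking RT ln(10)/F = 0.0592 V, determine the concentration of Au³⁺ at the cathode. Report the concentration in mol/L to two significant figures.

Au³⁺/Au is the cathode, Al³⁺/Al the anode: E°cell = +3.22 V, n = 3.
Overall reaction: Au³⁺(aq) + Al(s) → Au(s) + Al³⁺(aq); Q = [Al³⁺]^1/[Au³⁺]^1.
From E = E° − (0.0592/n) log Q: log Q = (E° − E)·n/0.0592 = (+3.22 − (+3.221))·3/0.0592 = -0.0507.
So 1·log[Au³⁺] = 1·log(0.533) − log Q = -0.2733 − (-0.0507) = -0.2226; [Au³⁺] = 10^(-0.2226) ≈ 0.60 M.

0.60 M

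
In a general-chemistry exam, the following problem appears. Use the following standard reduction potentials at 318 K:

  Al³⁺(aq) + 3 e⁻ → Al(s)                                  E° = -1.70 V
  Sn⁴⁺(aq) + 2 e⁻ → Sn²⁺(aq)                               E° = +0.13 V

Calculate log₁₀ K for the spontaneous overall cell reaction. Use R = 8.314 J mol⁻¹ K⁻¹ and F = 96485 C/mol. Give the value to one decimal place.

174.0

Cathode: Sn⁴⁺/Sn²⁺; anode: Al³⁺/Al. E°cell = (+0.13) − (-1.70) = +1.83 V, with n = 6.
ΔG° = −nFE° = −RT ln K, so ln K = nFE°/(RT) = (6)(96485)(+1.83) / ((8.314)(318)) = 400.705.
log₁₀ K = 400.705 / ln 10 = 174.0.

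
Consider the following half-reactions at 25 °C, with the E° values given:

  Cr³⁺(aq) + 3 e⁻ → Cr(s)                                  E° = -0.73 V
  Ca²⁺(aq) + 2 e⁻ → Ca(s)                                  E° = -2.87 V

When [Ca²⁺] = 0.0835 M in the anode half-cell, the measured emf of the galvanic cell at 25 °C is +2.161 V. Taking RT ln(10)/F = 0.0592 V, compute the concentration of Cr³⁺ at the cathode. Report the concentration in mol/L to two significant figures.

Cr³⁺/Cr is the cathode, Ca²⁺/Ca the anode: E°cell = +2.14 V, n = 6.
Overall reaction: 2 Cr³⁺(aq) + 3 Ca(s) → 2 Cr(s) + 3 Ca²⁺(aq); Q = [Ca²⁺]^3/[Cr³⁺]^2.
From E = E° − (0.0592/n) log Q: log Q = (E° − E)·n/0.0592 = (+2.14 − (+2.161))·6/0.0592 = -2.1284.
So 2·log[Cr³⁺] = 3·log(0.0835) − log Q = -3.2349 − (-2.1284) = -1.1065; log[Cr³⁺] = -1.1065 / 2 = -0.5533; [Cr³⁺] = 10^(-0.5533) ≈ 0.28 M.

0.28 M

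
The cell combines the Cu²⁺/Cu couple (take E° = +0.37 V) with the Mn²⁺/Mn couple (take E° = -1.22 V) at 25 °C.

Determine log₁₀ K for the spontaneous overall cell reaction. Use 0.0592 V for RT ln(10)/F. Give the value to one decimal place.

Cathode: Cu²⁺/Cu; anode: Mn²⁺/Mn. E°cell = +1.59 V, n = 2.
log K = nE°cell / 0.0592 = (2)(+1.59) / 0.0592 = 53.7.

53.7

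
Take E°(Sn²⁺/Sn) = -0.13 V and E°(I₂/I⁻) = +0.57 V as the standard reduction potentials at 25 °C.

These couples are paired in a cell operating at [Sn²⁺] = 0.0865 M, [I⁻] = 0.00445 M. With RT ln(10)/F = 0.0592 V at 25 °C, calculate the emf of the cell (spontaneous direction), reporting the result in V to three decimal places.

+0.871 V

I₂/I⁻ is the cathode (higher E°), Sn²⁺/Sn the anode: E°cell = +0.57 − (-0.13) = +0.70 V, n = 2.
Overall: I₂(s) + Sn(s) → 2 I⁻(aq) + Sn²⁺(aq)
Q = [I⁻]^2·[Sn²⁺]; log Q = -5.766.
E = E° − (0.0592/n) log Q = +0.70 − (0.0592/2)(-5.766) = +0.871 V.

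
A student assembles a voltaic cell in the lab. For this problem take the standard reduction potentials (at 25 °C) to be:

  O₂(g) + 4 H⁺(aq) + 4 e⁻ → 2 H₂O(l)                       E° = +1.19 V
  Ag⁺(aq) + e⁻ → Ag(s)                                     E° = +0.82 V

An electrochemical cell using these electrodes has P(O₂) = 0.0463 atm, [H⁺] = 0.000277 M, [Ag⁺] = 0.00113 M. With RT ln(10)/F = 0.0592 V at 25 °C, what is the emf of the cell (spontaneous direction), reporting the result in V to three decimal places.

+0.314 V

O₂/H₂O is the cathode (higher E°), Ag⁺/Ag the anode: E°cell = +1.19 − (+0.82) = +0.37 V, n = 4.
Overall: O₂(g) + 4 H⁺(aq) + 4 Ag(s) → 2 H₂O(l) + 4 Ag⁺(aq)
Q = [Ag⁺]^4 / (P(O₂)·[H⁺]^4); log Q = 3.777.
E = E° − (0.0592/n) log Q = +0.37 − (0.0592/4)(3.777) = +0.314 V.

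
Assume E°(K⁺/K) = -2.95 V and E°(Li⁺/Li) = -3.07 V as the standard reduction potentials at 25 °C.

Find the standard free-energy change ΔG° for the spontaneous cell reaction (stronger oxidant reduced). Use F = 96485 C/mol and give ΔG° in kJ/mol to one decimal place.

-11.6 kJ/mol

K⁺/K (E° = -2.95 V) is the cathode; Li⁺/Li (E° = -3.07 V) is the anode, so E°cell = +0.12 V.
Balancing electrons gives n = 1 (lcm of 1 and 1).
ΔG° = −nFE° = −(1)(96485)(+0.12) = -11,578 J = -11.6 kJ/mol.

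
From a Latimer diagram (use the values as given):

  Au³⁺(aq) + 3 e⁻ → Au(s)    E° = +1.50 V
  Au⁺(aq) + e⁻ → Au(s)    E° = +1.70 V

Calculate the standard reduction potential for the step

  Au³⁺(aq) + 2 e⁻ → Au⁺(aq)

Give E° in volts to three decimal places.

Sequential free energies add, so n₃E°₃ = n₁E°₁ + n₂E°₂.
With n₃ = 3, and the known step contributing 1×(+1.70) V, the unknown satisfies 2·E° = 3×(+1.50) − 1×(+1.70) = +2.800.
E° = +2.800 / 2 = +1.400 V.

+1.400 V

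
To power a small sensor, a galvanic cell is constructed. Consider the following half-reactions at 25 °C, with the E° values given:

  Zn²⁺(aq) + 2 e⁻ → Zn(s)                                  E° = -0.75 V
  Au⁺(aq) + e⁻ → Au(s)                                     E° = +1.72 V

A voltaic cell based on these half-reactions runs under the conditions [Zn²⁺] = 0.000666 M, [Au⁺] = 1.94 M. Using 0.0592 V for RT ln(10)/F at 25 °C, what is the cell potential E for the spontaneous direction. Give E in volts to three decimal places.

Au⁺/Au is the cathode (higher E°), Zn²⁺/Zn the anode: E°cell = +1.72 − (-0.75) = +2.47 V, n = 2.
Overall: 2 Au⁺(aq) + Zn(s) → 2 Au(s) + Zn²⁺(aq)
Q = [Zn²⁺] / ([Au⁺]^2); log Q = -3.752.
E = E° − (0.0592/n) log Q = +2.47 − (0.0592/2)(-3.752) = +2.581 V.

+2.581 V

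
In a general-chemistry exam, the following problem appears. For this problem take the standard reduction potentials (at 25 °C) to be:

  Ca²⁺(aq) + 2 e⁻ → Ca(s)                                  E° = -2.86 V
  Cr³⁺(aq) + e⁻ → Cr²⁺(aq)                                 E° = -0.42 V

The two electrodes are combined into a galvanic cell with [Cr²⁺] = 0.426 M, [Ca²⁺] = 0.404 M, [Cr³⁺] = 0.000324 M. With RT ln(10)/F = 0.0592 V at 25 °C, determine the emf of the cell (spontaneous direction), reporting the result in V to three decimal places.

+2.267 V

Cr³⁺/Cr²⁺ is the cathode (higher E°), Ca²⁺/Ca the anode: E°cell = -0.42 − (-2.86) = +2.44 V, n = 2.
Overall: 2 Cr³⁺(aq) + Ca(s) → 2 Cr²⁺(aq) + Ca²⁺(aq)
Q = [Cr²⁺]^2·[Ca²⁺] / ([Cr³⁺]^2); log Q = 5.844.
E = E° − (0.0592/n) log Q = +2.44 − (0.0592/2)(5.844) = +2.267 V.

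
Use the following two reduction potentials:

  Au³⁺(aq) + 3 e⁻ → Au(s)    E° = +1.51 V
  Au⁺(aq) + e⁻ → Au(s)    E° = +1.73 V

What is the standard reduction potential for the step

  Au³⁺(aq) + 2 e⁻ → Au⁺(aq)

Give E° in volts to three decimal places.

Sequential free energies add, so n₃E°₃ = n₁E°₁ + n₂E°₂.
With n₃ = 3, and the known step contributing 1×(+1.73) V, the unknown satisfies 2·E° = 3×(+1.51) − 1×(+1.73) = +2.800.
E° = +2.800 / 2 = +1.400 V.

+1.400 V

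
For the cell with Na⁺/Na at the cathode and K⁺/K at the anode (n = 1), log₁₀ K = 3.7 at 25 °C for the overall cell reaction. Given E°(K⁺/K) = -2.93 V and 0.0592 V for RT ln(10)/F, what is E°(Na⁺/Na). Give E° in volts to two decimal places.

E°cell = (0.0592/n)·log K = (0.0592/1)(3.7) = +0.219 V.
Since Na⁺/Na is the cathode and K⁺/K the anode, E°cell = E°(Na⁺/Na) − E°(K⁺/K).
So E°(Na⁺/Na) = E°cell + E°(K⁺/K) = +0.219 + (-2.93) = -2.71 V.

-2.71 V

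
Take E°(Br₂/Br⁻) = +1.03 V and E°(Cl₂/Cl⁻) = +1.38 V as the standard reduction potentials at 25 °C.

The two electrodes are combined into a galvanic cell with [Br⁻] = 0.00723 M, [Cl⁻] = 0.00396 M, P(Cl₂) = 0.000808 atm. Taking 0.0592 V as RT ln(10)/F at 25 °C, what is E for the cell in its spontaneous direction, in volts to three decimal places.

Cl₂/Cl⁻ is the cathode (higher E°), Br₂/Br⁻ the anode: E°cell = +1.38 − (+1.03) = +0.35 V, n = 2.
Overall: Cl₂(g) + 2 Br⁻(aq) → 2 Cl⁻(aq) + Br₂(l)
Q = [Cl⁻]^2 / (P(Cl₂)·[Br⁻]^2); log Q = 2.570.
E = E° − (0.0592/n) log Q = +0.35 − (0.0592/2)(2.570) = +0.274 V.

+0.274 V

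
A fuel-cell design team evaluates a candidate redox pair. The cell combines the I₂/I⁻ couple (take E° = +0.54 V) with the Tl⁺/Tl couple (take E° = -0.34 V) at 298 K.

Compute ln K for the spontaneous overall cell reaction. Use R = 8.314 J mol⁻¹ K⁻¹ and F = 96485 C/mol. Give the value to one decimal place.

Cathode: I₂/I⁻; anode: Tl⁺/Tl. E°cell = (+0.54) − (-0.34) = +0.88 V, with n = 2.
ΔG° = −nFE° = −RT ln K, so ln K = nFE°/(RT) = (2)(96485)(+0.88) / ((8.314)(298)) = 68.540.

68.5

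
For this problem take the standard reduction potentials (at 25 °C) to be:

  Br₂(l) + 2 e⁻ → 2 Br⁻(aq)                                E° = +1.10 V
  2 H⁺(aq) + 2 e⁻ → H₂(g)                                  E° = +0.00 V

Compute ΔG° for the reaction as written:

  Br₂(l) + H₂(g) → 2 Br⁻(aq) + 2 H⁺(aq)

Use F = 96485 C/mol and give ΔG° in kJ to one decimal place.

As written, Br₂/Br⁻ is reduced (cathode) and H⁺/H₂ is oxidised (anode), so E°cell = (+1.10) − (+0.00) = +1.10 V.
Balancing electrons gives n = 2.
ΔG° = −nFE° = −(2)(96485)(+1.10) = -212,267 J = -212.3 kJ.

-212.3 kJ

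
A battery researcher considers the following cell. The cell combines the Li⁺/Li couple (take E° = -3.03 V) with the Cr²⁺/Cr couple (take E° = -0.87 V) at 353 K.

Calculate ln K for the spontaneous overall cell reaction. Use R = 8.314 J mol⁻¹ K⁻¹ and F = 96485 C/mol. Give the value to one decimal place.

142.0

Cathode: Cr²⁺/Cr; anode: Li⁺/Li. E°cell = (-0.87) − (-3.03) = +2.16 V, with n = 2.
ΔG° = −nFE° = −RT ln K, so ln K = nFE°/(RT) = (2)(96485)(+2.16) / ((8.314)(353)) = 142.023.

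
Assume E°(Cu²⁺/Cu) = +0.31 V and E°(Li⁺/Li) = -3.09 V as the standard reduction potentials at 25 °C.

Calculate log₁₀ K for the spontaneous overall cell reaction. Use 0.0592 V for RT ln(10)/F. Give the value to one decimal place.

114.9

Cathode: Cu²⁺/Cu; anode: Li⁺/Li. E°cell = +3.40 V, n = 2.
log K = nE°cell / 0.0592 = (2)(+3.40) / 0.0592 = 114.9.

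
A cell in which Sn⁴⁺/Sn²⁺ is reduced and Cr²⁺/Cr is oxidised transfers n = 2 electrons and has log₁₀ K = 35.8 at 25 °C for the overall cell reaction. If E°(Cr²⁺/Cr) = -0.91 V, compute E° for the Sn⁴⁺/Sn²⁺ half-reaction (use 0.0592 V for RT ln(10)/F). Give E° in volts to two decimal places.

+0.15 V

E°cell = (0.0592/n)·log K = (0.0592/2)(35.8) = +1.060 V.
Since Sn⁴⁺/Sn²⁺ is the cathode and Cr²⁺/Cr the anode, E°cell = E°(Sn⁴⁺/Sn²⁺) − E°(Cr²⁺/Cr).
So E°(Sn⁴⁺/Sn²⁺) = E°cell + E°(Cr²⁺/Cr) = +1.060 + (-0.91) = +0.15 V.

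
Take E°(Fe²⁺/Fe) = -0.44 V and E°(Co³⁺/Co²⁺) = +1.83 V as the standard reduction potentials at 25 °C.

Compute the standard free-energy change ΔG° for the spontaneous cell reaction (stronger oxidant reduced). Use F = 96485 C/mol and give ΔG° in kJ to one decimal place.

Co³⁺/Co²⁺ (E° = +1.83 V) is the cathode; Fe²⁺/Fe (E° = -0.44 V) is the anode, so E°cell = +2.27 V.
Balancing electrons gives n = 2 (lcm of 1 and 2).
ΔG° = −nFE° = −(2)(96485)(+2.27) = -438,042 J = -438.0 kJ.

-438.0 kJ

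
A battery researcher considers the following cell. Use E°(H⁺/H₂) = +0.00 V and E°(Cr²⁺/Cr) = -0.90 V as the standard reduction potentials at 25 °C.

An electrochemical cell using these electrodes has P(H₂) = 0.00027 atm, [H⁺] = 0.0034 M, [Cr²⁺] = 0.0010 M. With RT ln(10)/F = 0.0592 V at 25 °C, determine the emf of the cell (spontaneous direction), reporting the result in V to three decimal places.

H⁺/H₂ is the cathode (higher E°), Cr²⁺/Cr the anode: E°cell = +0.00 − (-0.90) = +0.90 V, n = 2.
Overall: 2 H⁺(aq) + Cr(s) → H₂(g) + Cr²⁺(aq)
Q = P(H₂)·[Cr²⁺] / ([H⁺]^2); log Q = -1.632.
E = E° − (0.0592/n) log Q = +0.90 − (0.0592/2)(-1.632) = +0.948 V.

+0.948 V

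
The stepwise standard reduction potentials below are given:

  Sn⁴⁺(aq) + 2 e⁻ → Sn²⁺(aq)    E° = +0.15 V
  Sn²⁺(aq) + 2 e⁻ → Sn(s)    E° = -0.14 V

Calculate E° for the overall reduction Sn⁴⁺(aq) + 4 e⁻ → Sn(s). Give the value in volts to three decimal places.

+0.005 V

Since ΔG° = −nFE° is additive over sequential reductions, n₃E°₃ = n₁E°₁ + n₂E°₂.
E°₃ = (2×+0.15 + 2×-0.14) / 4 = (+0.020) / 4 = +0.005 V.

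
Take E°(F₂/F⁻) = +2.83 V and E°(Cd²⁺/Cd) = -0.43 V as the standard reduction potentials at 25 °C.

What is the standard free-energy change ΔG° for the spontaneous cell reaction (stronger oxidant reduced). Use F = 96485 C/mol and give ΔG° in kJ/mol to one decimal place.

-629.1 kJ/mol

F₂/F⁻ (E° = +2.83 V) is the cathode; Cd²⁺/Cd (E° = -0.43 V) is the anode, so E°cell = +3.26 V.
Balancing electrons gives n = 2 (lcm of 2 and 2).
ΔG° = −nFE° = −(2)(96485)(+3.26) = -629,082 J = -629.1 kJ/mol.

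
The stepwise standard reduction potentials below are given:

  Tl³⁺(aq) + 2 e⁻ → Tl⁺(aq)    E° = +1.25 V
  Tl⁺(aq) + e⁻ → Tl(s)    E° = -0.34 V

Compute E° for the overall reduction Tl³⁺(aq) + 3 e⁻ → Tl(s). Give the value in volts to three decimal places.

+0.720 V

Adding the free-energy changes (−nFE°) of the two steps gives −n₃FE°₃ = −n₁FE°₁ − n₂FE°₂.
E°₃ = (2×+1.25 + 1×-0.34) / 3 = (+2.160) / 3 = +0.720 V.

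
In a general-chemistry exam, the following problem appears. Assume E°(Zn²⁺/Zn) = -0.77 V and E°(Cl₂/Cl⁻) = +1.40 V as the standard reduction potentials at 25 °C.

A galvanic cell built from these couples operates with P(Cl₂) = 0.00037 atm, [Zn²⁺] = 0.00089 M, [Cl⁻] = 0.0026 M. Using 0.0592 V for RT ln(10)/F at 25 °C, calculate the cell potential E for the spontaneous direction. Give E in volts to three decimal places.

Cl₂/Cl⁻ is the cathode (higher E°), Zn²⁺/Zn the anode: E°cell = +1.40 − (-0.77) = +2.17 V, n = 2.
Overall: Cl₂(g) + Zn(s) → 2 Cl⁻(aq) + Zn²⁺(aq)
Q = [Cl⁻]^2·[Zn²⁺] / (P(Cl₂)); log Q = -4.789.
E = E° − (0.0592/n) log Q = +2.17 − (0.0592/2)(-4.789) = +2.312 V.

+2.312 V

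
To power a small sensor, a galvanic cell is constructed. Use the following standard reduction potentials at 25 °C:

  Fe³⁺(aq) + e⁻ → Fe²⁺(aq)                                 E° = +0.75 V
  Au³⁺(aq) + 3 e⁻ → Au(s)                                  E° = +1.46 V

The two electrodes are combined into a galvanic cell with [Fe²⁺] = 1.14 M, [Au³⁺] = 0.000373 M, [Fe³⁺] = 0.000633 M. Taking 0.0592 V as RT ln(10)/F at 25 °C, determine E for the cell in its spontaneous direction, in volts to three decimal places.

Au³⁺/Au is the cathode (higher E°), Fe³⁺/Fe²⁺ the anode: E°cell = +1.46 − (+0.75) = +0.71 V, n = 3.
Overall: Au³⁺(aq) + 3 Fe²⁺(aq) → Au(s) + 3 Fe³⁺(aq)
Q = [Fe³⁺]^3 / ([Au³⁺]·[Fe²⁺]^3); log Q = -6.338.
E = E° − (0.0592/n) log Q = +0.71 − (0.0592/3)(-6.338) = +0.835 V.

+0.835 V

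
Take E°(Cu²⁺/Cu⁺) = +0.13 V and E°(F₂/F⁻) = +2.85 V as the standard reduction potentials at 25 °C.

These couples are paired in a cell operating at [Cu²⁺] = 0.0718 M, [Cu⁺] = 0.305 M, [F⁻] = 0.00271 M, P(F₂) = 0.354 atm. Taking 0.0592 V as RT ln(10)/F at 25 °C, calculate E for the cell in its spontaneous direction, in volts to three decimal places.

+2.896 V

F₂/F⁻ is the cathode (higher E°), Cu²⁺/Cu⁺ the anode: E°cell = +2.85 − (+0.13) = +2.72 V, n = 2.
Overall: F₂(g) + 2 Cu⁺(aq) → 2 F⁻(aq) + 2 Cu²⁺(aq)
Q = [F⁻]^2·[Cu²⁺]^2 / (P(F₂)·[Cu⁺]^2); log Q = -5.939.
E = E° − (0.0592/n) log Q = +2.72 − (0.0592/2)(-5.939) = +2.896 V.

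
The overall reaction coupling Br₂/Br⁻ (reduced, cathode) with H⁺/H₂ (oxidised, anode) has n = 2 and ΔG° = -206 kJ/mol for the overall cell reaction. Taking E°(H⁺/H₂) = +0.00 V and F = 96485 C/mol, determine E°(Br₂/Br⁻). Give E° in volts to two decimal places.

E°cell = −ΔG°/(nF) = −(-206×10³)/((2)(96485)) = +1.068 V.
Since Br₂/Br⁻ is the cathode and H⁺/H₂ the anode, E°cell = E°(Br₂/Br⁻) − E°(H⁺/H₂).
So E°(Br₂/Br⁻) = E°cell + E°(H⁺/H₂) = +1.068 + (+0.00) = +1.07 V.

+1.07 V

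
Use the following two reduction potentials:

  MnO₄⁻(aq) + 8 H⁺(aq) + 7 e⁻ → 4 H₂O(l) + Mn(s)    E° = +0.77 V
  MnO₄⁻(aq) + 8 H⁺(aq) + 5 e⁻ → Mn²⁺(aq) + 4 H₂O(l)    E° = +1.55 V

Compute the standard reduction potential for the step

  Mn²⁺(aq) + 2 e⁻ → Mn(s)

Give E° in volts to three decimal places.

-1.180 V

Sequential free energies add, so n₃E°₃ = n₁E°₁ + n₂E°₂.
With n₃ = 7, and the known step contributing 5×(+1.55) V, the unknown satisfies 2·E° = 7×(+0.77) − 5×(+1.55) = -2.360.
E° = -2.360 / 2 = -1.180 V.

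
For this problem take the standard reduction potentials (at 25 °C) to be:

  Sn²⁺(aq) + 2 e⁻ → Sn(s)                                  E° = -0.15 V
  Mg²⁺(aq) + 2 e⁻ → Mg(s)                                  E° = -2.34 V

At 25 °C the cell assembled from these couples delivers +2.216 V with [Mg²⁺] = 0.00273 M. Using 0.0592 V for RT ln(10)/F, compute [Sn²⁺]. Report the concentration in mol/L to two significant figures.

0.021 M

Sn²⁺/Sn is the cathode, Mg²⁺/Mg the anode: E°cell = +2.19 V, n = 2.
Overall reaction: Sn²⁺(aq) + Mg(s) → Sn(s) + Mg²⁺(aq); Q = [Mg²⁺]^1/[Sn²⁺]^1.
From E = E° − (0.0592/n) log Q: log Q = (E° − E)·n/0.0592 = (+2.19 − (+2.216))·2/0.0592 = -0.8784.
So 1·log[Sn²⁺] = 1·log(0.00273) − log Q = -2.5638 − (-0.8784) = -1.6854; [Sn²⁺] = 10^(-1.6854) ≈ 0.021 M.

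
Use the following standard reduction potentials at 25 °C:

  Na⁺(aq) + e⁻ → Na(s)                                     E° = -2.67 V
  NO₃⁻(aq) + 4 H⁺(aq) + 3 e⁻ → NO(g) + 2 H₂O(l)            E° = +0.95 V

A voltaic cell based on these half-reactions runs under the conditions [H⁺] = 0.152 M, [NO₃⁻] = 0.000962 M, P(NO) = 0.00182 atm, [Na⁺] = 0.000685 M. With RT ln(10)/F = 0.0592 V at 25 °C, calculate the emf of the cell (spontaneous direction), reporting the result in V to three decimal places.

+3.737 V

NO₃⁻/NO is the cathode (higher E°), Na⁺/Na the anode: E°cell = +0.95 − (-2.67) = +3.62 V, n = 3.
Overall: NO₃⁻(aq) + 4 H⁺(aq) + 3 Na(s) → NO(g) + 2 H₂O(l) + 3 Na⁺(aq)
Q = P(NO)·[Na⁺]^3 / ([NO₃⁻]·[H⁺]^4); log Q = -5.943.
E = E° − (0.0592/n) log Q = +3.62 − (0.0592/3)(-5.943) = +3.737 V.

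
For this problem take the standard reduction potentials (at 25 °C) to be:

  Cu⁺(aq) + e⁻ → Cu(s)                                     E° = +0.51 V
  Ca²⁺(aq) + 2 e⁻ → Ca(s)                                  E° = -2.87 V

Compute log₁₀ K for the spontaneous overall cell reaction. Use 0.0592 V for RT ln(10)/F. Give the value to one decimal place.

Cathode: Cu⁺/Cu; anode: Ca²⁺/Ca. E°cell = +3.38 V, n = 2.
log K = nE°cell / 0.0592 = (2)(+3.38) / 0.0592 = 114.2.

114.2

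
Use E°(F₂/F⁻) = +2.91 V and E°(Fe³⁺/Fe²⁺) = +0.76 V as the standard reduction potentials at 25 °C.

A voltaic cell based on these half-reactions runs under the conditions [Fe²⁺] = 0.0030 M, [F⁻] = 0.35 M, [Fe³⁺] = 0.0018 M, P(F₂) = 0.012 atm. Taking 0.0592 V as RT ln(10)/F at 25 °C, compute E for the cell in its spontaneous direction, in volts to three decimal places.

+2.133 V

F₂/F⁻ is the cathode (higher E°), Fe³⁺/Fe²⁺ the anode: E°cell = +2.91 − (+0.76) = +2.15 V, n = 2.
Overall: F₂(g) + 2 Fe²⁺(aq) → 2 F⁻(aq) + 2 Fe³⁺(aq)
Q = [F⁻]^2·[Fe³⁺]^2 / (P(F₂)·[Fe²⁺]^2); log Q = 0.565.
E = E° − (0.0592/n) log Q = +2.15 − (0.0592/2)(0.565) = +2.133 V.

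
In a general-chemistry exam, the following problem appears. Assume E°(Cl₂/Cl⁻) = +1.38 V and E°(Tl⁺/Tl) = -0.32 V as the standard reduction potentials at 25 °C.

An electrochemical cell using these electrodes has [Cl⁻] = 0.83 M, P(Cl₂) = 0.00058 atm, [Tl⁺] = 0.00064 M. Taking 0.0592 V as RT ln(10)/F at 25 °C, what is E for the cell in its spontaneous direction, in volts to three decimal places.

+1.798 V

Cl₂/Cl⁻ is the cathode (higher E°), Tl⁺/Tl the anode: E°cell = +1.38 − (-0.32) = +1.70 V, n = 2.
Overall: Cl₂(g) + 2 Tl(s) → 2 Cl⁻(aq) + 2 Tl⁺(aq)
Q = [Cl⁻]^2·[Tl⁺]^2 / (P(Cl₂)); log Q = -3.313.
E = E° − (0.0592/n) log Q = +1.70 − (0.0592/2)(-3.313) = +1.798 V.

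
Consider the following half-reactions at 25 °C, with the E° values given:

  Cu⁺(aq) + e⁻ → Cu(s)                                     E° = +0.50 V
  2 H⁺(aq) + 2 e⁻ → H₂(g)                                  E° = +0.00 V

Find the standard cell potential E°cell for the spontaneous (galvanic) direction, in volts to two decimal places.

+0.50 V

The Cu⁺/Cu couple has the higher reduction potential, so it is the cathode; H⁺/H₂ is oxidised at the anode.
E°cell = E°(cathode) − E°(anode) = (+0.50) − (+0.00) = +0.50 V.
Since E°cell > 0, the reaction is spontaneous under standard conditions.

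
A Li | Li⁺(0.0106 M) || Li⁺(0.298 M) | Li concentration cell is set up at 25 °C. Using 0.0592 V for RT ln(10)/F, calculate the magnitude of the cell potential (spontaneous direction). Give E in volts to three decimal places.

For a concentration cell E°cell = 0. The 0.298 M side is the cathode (reduction is favoured where [Li⁺] is higher).
With n = 1, E = −(0.0592/1) log([Li⁺]ₐₙ/[Li⁺]꜀ₐₜ) = −(0.0592/1) log(0.0106/0.298) = −(0.0592/1)(-1.449) = +0.086 V.

+0.086 V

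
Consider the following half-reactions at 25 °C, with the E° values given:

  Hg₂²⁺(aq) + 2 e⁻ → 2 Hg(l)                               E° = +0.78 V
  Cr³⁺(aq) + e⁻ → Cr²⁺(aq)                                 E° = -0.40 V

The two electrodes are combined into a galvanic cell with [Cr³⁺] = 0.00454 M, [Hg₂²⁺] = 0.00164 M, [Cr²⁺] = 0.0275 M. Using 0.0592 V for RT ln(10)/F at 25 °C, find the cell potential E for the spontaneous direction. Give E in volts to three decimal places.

Hg₂²⁺/Hg is the cathode (higher E°), Cr³⁺/Cr²⁺ the anode: E°cell = +0.78 − (-0.40) = +1.18 V, n = 2.
Overall: Hg₂²⁺(aq) + 2 Cr²⁺(aq) → 2 Hg(l) + 2 Cr³⁺(aq)
Q = [Cr³⁺]^2 / ([Hg₂²⁺]·[Cr²⁺]^2); log Q = 1.221.
E = E° − (0.0592/n) log Q = +1.18 − (0.0592/2)(1.221) = +1.144 V.

+1.144 V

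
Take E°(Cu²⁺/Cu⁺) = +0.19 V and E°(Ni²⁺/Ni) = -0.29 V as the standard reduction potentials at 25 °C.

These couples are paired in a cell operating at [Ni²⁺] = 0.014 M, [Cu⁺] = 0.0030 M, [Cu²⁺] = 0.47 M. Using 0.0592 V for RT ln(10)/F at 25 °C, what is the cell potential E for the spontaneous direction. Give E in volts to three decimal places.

+0.665 V

Cu²⁺/Cu⁺ is the cathode (higher E°), Ni²⁺/Ni the anode: E°cell = +0.19 − (-0.29) = +0.48 V, n = 2.
Overall: 2 Cu²⁺(aq) + Ni(s) → 2 Cu⁺(aq) + Ni²⁺(aq)
Q = [Cu⁺]^2·[Ni²⁺] / ([Cu²⁺]^2); log Q = -6.244.
E = E° − (0.0592/n) log Q = +0.48 − (0.0592/2)(-6.244) = +0.665 V.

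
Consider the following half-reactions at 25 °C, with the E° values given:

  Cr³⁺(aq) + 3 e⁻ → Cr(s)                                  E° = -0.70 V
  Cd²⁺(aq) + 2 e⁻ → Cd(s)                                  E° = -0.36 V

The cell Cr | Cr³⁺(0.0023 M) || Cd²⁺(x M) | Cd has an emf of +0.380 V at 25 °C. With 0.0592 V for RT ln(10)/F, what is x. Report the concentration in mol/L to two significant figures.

0.39 M

Cd²⁺/Cd is the cathode, Cr³⁺/Cr the anode: E°cell = +0.34 V, n = 6.
Overall reaction: 3 Cd²⁺(aq) + 2 Cr(s) → 3 Cd(s) + 2 Cr³⁺(aq); Q = [Cr³⁺]^2/[Cd²⁺]^3.
From E = E° − (0.0592/n) log Q: log Q = (E° − E)·n/0.0592 = (+0.34 − (+0.380))·6/0.0592 = -4.0541.
So 3·log[Cd²⁺] = 2·log(0.0023) − log Q = -5.2765 − (-4.0541) = -1.2224; log[Cd²⁺] = -1.2224 / 3 = -0.4075; [Cd²⁺] = 10^(-0.4075) ≈ 0.39 M.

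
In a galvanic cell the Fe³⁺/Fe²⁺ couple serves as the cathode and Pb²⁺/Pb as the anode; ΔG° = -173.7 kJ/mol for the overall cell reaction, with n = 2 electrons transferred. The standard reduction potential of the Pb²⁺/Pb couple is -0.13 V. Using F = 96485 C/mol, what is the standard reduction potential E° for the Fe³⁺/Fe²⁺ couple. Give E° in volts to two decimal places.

+0.77 V

E°cell = −ΔG°/(nF) = −(-173.7×10³)/((2)(96485)) = +0.900 V.
Since Fe³⁺/Fe²⁺ is the cathode and Pb²⁺/Pb the anode, E°cell = E°(Fe³⁺/Fe²⁺) − E°(Pb²⁺/Pb).
So E°(Fe³⁺/Fe²⁺) = E°cell + E°(Pb²⁺/Pb) = +0.900 + (-0.13) = +0.77 V.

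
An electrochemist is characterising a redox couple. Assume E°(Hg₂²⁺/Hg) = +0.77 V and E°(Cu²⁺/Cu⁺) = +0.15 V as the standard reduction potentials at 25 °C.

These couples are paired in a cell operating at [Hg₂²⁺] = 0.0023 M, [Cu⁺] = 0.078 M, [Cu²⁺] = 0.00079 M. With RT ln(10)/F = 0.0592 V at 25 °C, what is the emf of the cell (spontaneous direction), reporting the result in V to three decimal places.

Hg₂²⁺/Hg is the cathode (higher E°), Cu²⁺/Cu⁺ the anode: E°cell = +0.77 − (+0.15) = +0.62 V, n = 2.
Overall: Hg₂²⁺(aq) + 2 Cu⁺(aq) → 2 Hg(l) + 2 Cu²⁺(aq)
Q = [Cu²⁺]^2 / ([Hg₂²⁺]·[Cu⁺]^2); log Q = -1.351.
E = E° − (0.0592/n) log Q = +0.62 − (0.0592/2)(-1.351) = +0.660 V.

+0.660 V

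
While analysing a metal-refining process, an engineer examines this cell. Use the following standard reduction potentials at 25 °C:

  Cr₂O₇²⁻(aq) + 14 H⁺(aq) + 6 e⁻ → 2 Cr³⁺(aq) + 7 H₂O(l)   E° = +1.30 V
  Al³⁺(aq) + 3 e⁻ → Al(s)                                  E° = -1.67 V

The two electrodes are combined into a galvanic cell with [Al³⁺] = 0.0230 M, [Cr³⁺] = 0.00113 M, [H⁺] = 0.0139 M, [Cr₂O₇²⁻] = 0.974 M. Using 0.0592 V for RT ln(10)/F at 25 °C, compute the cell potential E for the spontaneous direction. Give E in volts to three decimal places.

+2.804 V

Cr₂O₇²⁻/Cr³⁺ is the cathode (higher E°), Al³⁺/Al the anode: E°cell = +1.30 − (-1.67) = +2.97 V, n = 6.
Overall: Cr₂O₇²⁻(aq) + 14 H⁺(aq) + 2 Al(s) → 2 Cr³⁺(aq) + 7 H₂O(l) + 2 Al³⁺(aq)
Q = [Cr³⁺]^2·[Al³⁺]^2 / ([Cr₂O₇²⁻]·[H⁺]^14); log Q = 16.839.
E = E° − (0.0592/n) log Q = +2.97 − (0.0592/6)(16.839) = +2.804 V.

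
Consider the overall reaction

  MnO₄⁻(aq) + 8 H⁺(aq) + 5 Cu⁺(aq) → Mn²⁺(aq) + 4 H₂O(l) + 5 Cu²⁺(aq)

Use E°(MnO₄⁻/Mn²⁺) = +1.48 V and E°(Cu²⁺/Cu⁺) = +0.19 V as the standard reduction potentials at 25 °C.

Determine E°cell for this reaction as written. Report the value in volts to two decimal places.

+1.29 V

The MnO₄⁻/Mn²⁺ couple has the higher reduction potential, so it is the cathode; Cu²⁺/Cu⁺ is oxidised at the anode.
E°cell = E°(cathode) − E°(anode) = (+1.48) − (+0.19) = +1.29 V.
Since E°cell > 0, the reaction is spontaneous under standard conditions.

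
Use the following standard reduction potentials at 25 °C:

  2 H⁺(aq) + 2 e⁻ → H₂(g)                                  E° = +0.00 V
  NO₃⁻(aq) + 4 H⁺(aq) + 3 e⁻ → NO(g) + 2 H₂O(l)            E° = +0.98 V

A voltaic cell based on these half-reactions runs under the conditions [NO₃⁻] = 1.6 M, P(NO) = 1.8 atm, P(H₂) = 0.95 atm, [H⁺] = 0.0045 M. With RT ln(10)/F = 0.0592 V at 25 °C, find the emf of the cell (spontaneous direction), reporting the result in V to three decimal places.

NO₃⁻/NO is the cathode (higher E°), H⁺/H₂ the anode: E°cell = +0.98 − (+0.00) = +0.98 V, n = 6.
Overall: 2 NO₃⁻(aq) + 2 H⁺(aq) + 3 H₂(g) → 2 NO(g) + 4 H₂O(l)
Q = P(NO)^2 / ([NO₃⁻]^2·[H⁺]^2·P(H₂)^3); log Q = 4.863.
E = E° − (0.0592/n) log Q = +0.98 − (0.0592/6)(4.863) = +0.932 V.

+0.932 V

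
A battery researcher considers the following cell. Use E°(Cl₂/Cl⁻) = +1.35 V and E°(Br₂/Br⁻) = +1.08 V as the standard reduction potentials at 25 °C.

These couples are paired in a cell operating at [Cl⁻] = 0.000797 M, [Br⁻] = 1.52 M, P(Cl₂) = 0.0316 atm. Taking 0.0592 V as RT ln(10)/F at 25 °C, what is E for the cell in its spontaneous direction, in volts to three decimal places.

Cl₂/Cl⁻ is the cathode (higher E°), Br₂/Br⁻ the anode: E°cell = +1.35 − (+1.08) = +0.27 V, n = 2.
Overall: Cl₂(g) + 2 Br⁻(aq) → 2 Cl⁻(aq) + Br₂(l)
Q = [Cl⁻]^2 / (P(Cl₂)·[Br⁻]^2); log Q = -5.060.
E = E° − (0.0592/n) log Q = +0.27 − (0.0592/2)(-5.060) = +0.420 V.

+0.420 V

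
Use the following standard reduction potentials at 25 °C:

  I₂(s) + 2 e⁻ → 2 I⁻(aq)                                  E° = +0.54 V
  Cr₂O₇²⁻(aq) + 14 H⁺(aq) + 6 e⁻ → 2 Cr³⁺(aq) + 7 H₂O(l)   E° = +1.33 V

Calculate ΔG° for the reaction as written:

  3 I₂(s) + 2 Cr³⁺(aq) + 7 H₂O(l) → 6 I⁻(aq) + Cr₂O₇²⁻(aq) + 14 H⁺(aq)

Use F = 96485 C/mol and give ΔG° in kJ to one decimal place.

As written, I₂/I⁻ is reduced (cathode) and Cr₂O₇²⁻/Cr³⁺ is oxidised (anode), so E°cell = (+0.54) − (+1.33) = -0.79 V.
Balancing electrons gives n = 6.
ΔG° = −nFE° = −(6)(96485)(-0.79) = 457,339 J = +457.3 kJ.

+457.3 kJ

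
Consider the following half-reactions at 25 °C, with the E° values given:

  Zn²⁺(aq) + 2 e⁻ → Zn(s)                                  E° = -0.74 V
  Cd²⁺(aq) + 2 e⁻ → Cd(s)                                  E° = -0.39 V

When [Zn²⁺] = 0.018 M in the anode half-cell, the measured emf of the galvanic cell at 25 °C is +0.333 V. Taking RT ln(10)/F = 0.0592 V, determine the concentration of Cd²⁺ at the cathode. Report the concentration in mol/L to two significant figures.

0.0048 M

Cd²⁺/Cd is the cathode, Zn²⁺/Zn the anode: E°cell = +0.35 V, n = 2.
Overall reaction: Cd²⁺(aq) + Zn(s) → Cd(s) + Zn²⁺(aq); Q = [Zn²⁺]^1/[Cd²⁺]^1.
From E = E° − (0.0592/n) log Q: log Q = (E° − E)·n/0.0592 = (+0.35 − (+0.333))·2/0.0592 = 0.5743.
So 1·log[Cd²⁺] = 1·log(0.018) − log Q = -1.7447 − (0.5743) = -2.3190; [Cd²⁺] = 10^(-2.3190) ≈ 0.0048 M.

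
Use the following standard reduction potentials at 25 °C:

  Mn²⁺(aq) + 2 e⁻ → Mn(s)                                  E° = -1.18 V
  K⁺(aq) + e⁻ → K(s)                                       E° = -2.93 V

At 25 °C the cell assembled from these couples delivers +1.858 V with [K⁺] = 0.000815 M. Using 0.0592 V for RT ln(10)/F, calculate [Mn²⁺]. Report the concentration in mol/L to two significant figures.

0.0030 M

Mn²⁺/Mn is the cathode, K⁺/K the anode: E°cell = +1.75 V, n = 2.
Overall reaction: Mn²⁺(aq) + 2 K(s) → Mn(s) + 2 K⁺(aq); Q = [K⁺]^2/[Mn²⁺]^1.
From E = E° − (0.0592/n) log Q: log Q = (E° − E)·n/0.0592 = (+1.75 − (+1.858))·2/0.0592 = -3.6486.
So 1·log[Mn²⁺] = 2·log(0.000815) − log Q = -6.1777 − (-3.6486) = -2.5291; [Mn²⁺] = 10^(-2.5291) ≈ 0.0030 M.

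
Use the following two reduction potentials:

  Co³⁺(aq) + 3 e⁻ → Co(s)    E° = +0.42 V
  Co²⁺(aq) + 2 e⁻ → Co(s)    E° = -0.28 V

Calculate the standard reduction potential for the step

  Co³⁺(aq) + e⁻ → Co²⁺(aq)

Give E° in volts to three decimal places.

Sequential free energies add, so n₃E°₃ = n₁E°₁ + n₂E°₂.
With n₃ = 3, and the known step contributing 2×(-0.28) V, the unknown satisfies 1·E° = 3×(+0.42) − 2×(-0.28) = +1.820.
E° = +1.820 / 1 = +1.820 V.

+1.820 V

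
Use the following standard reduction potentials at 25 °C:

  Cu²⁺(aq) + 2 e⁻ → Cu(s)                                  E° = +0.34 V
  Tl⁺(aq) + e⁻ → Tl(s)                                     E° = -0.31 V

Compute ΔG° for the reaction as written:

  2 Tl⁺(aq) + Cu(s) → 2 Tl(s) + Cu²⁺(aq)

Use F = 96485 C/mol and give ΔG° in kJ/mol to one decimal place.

As written, Tl⁺/Tl is reduced (cathode) and Cu²⁺/Cu is oxidised (anode), so E°cell = (-0.31) − (+0.34) = -0.65 V.
Balancing electrons gives n = 2.
ΔG° = −nFE° = −(2)(96485)(-0.65) = 125,430 J = +125.4 kJ/mol.

+125.4 kJ/mol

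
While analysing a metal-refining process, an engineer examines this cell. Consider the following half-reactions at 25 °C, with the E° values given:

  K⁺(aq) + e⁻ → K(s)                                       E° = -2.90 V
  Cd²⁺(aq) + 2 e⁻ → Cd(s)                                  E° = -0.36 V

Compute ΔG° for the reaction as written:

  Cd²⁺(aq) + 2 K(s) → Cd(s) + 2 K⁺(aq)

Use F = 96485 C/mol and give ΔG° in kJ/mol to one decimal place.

-490.1 kJ/mol

As written, Cd²⁺/Cd is reduced (cathode) and K⁺/K is oxidised (anode), so E°cell = (-0.36) − (-2.90) = +2.54 V.
Balancing electrons gives n = 2.
ΔG° = −nFE° = −(2)(96485)(+2.54) = -490,144 J = -490.1 kJ/mol.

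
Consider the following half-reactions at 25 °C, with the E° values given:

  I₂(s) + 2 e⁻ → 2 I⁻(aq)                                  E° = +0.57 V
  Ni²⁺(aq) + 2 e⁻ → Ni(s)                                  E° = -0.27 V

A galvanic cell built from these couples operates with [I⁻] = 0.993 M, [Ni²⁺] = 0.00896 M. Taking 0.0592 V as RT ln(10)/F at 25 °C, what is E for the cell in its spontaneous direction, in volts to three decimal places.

+0.901 V

I₂/I⁻ is the cathode (higher E°), Ni²⁺/Ni the anode: E°cell = +0.57 − (-0.27) = +0.84 V, n = 2.
Overall: I₂(s) + Ni(s) → 2 I⁻(aq) + Ni²⁺(aq)
Q = [I⁻]^2·[Ni²⁺]; log Q = -2.054.
E = E° − (0.0592/n) log Q = +0.84 − (0.0592/2)(-2.054) = +0.901 V.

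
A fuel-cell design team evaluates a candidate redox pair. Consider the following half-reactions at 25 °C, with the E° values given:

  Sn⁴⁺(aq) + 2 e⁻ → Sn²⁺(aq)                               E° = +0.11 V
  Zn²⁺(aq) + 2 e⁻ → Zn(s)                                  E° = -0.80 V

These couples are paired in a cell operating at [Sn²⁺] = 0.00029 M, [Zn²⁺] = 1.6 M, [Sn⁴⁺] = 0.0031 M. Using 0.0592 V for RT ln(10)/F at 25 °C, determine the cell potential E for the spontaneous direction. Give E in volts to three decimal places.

+0.934 V

Sn⁴⁺/Sn²⁺ is the cathode (higher E°), Zn²⁺/Zn the anode: E°cell = +0.11 − (-0.80) = +0.91 V, n = 2.
Overall: Sn⁴⁺(aq) + Zn(s) → Sn²⁺(aq) + Zn²⁺(aq)
Q = [Sn²⁺]·[Zn²⁺] / ([Sn⁴⁺]); log Q = -0.825.
E = E° − (0.0592/n) log Q = +0.91 − (0.0592/2)(-0.825) = +0.934 V.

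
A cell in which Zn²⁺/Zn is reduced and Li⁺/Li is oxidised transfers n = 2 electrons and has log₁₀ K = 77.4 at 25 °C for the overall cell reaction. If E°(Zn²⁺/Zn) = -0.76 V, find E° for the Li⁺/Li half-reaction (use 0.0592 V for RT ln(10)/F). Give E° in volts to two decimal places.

-3.05 V

E°cell = (0.0592/n)·log K = (0.0592/2)(77.4) = +2.291 V.
Since Zn²⁺/Zn is the cathode and Li⁺/Li the anode, E°cell = E°(Zn²⁺/Zn) − E°(Li⁺/Li).
So E°(Li⁺/Li) = E°(Zn²⁺/Zn) − E°cell = (-0.76) − (+2.291) = -3.05 V.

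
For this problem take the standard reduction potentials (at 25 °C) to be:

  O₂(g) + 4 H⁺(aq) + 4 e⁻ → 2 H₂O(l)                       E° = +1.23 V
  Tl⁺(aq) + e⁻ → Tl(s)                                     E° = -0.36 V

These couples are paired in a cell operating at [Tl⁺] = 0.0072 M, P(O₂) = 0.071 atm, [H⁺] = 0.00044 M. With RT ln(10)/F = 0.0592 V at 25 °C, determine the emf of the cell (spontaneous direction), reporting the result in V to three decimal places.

O₂/H₂O is the cathode (higher E°), Tl⁺/Tl the anode: E°cell = +1.23 − (-0.36) = +1.59 V, n = 4.
Overall: O₂(g) + 4 H⁺(aq) + 4 Tl(s) → 2 H₂O(l) + 4 Tl⁺(aq)
Q = [Tl⁺]^4 / (P(O₂)·[H⁺]^4); log Q = 6.004.
E = E° − (0.0592/n) log Q = +1.59 − (0.0592/4)(6.004) = +1.501 V.

+1.501 V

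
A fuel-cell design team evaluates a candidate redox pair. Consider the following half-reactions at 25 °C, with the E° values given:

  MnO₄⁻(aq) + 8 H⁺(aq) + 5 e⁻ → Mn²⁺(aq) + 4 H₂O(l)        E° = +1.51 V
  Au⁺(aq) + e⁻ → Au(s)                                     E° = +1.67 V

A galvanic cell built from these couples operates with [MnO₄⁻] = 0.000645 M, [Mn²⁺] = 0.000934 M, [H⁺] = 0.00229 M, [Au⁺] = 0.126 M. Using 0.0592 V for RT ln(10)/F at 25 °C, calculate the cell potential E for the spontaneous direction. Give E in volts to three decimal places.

Au⁺/Au is the cathode (higher E°), MnO₄⁻/Mn²⁺ the anode: E°cell = +1.67 − (+1.51) = +0.16 V, n = 5.
Overall: 5 Au⁺(aq) + Mn²⁺(aq) + 4 H₂O(l) → 5 Au(s) + MnO₄⁻(aq) + 8 H⁺(aq)
Q = [MnO₄⁻]·[H⁺]^8 / ([Au⁺]^5·[Mn²⁺]); log Q = -16.784.
E = E° − (0.0592/n) log Q = +0.16 − (0.0592/5)(-16.784) = +0.359 V.

+0.359 V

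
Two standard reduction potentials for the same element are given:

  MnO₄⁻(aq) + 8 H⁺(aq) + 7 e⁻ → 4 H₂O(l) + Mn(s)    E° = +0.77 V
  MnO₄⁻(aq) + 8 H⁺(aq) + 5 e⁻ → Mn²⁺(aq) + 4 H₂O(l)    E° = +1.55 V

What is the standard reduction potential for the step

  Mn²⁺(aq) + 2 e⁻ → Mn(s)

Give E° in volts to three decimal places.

Sequential free energies add, so n₃E°₃ = n₁E°₁ + n₂E°₂.
With n₃ = 7, and the known step contributing 5×(+1.55) V, the unknown satisfies 2·E° = 7×(+0.77) − 5×(+1.55) = -2.360.
E° = -2.360 / 2 = -1.180 V.

-1.180 V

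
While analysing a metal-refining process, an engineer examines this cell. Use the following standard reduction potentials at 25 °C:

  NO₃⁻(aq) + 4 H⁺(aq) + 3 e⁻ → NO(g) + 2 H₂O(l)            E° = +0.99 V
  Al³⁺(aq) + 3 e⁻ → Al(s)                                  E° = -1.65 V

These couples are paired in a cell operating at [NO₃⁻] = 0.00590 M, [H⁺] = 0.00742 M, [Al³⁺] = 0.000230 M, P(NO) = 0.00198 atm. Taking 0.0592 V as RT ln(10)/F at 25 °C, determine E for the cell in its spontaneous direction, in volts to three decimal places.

NO₃⁻/NO is the cathode (higher E°), Al³⁺/Al the anode: E°cell = +0.99 − (-1.65) = +2.64 V, n = 3.
Overall: NO₃⁻(aq) + 4 H⁺(aq) + Al(s) → NO(g) + 2 H₂O(l) + Al³⁺(aq)
Q = P(NO)·[Al³⁺] / ([NO₃⁻]·[H⁺]^4); log Q = 4.406.
E = E° − (0.0592/n) log Q = +2.64 − (0.0592/3)(4.406) = +2.553 V.

+2.553 V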